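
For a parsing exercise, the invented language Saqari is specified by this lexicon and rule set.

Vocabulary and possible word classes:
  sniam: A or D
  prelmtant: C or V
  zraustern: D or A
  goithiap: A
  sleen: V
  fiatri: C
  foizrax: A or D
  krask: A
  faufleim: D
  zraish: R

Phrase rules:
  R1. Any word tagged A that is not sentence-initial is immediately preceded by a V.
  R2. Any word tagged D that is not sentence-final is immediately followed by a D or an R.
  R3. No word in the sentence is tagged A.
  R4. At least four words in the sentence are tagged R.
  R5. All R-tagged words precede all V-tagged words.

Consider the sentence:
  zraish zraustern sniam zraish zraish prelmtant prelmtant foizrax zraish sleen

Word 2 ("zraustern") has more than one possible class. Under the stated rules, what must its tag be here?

D

Candidates per position — 1:zraish {R}; 2:zraustern {D,A}; 3:sniam {A,D}; 4:zraish {R}; 5:zraish {R}; 6:prelmtant {C,V}; 7:prelmtant {C,V}; 8:foizrax {A,D}; 9:zraish {R}; 10:sleen {V}.
Position 2: tagging it A would leave rule 1 unsatisfiable, so it must be D.
Position 3: tagging it A would leave rule 1 unsatisfiable, so it must be D.
Position 6: tagging it V would leave rule 5 unsatisfiable, so it must be C.
Position 7: tagging it V would leave rule 5 unsatisfiable, so it must be C.
Position 8: tagging it A would leave rule 1 unsatisfiable, so it must be D.
That leaves exactly one tagging: R D D R R C C D R V.
Checking: rule 1 ok; rule 2 ok; rule 3 ok; rule 4 ok; rule 5 ok.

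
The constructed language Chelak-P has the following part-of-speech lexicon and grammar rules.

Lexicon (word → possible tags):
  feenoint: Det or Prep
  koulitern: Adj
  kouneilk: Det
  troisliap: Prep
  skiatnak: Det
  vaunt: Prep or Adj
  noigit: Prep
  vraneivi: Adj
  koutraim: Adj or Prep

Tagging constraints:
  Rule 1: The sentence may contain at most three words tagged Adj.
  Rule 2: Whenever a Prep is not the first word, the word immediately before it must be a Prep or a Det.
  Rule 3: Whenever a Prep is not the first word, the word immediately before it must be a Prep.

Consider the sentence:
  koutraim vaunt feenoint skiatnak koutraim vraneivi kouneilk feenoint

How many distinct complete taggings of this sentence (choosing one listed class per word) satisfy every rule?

3

Candidates per position — 1:koutraim {Adj,Prep}; 2:vaunt {Prep,Adj}; 3:feenoint {Det,Prep}; 4:skiatnak {Det}; 5:koutraim {Adj,Prep}; 6:vraneivi {Adj}; 7:kouneilk {Det}; 8:feenoint {Det,Prep}.
There are 32 candidate sequences in total.
The sequences that satisfy every rule: Prep Prep Det Det Adj Adj Det Det; Prep Prep Prep Det Adj Adj Det Det; Prep Adj Det Det Adj Adj Det Det.
Count = 3.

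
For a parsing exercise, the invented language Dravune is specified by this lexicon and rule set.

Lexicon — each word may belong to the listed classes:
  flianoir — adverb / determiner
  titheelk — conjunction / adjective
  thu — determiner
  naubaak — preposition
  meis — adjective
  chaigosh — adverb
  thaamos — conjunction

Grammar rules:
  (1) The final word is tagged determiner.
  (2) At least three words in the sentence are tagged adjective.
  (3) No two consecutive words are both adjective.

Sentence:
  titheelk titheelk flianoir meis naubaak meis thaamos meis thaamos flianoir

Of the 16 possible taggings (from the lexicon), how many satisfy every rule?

6

Candidates per position — 1:titheelk {conjunction,adjective}; 2:titheelk {conjunction,adjective}; 3:flianoir {adverb,determiner}; 4:meis {adjective}; 5:naubaak {preposition}; 6:meis {adjective}; 7:thaamos {conjunction}; 8:meis {adjective}; 9:thaamos {conjunction}; 10:flianoir {adverb,determiner}.
There are 16 candidate sequences in total.
Checking each against the rules leaves 6 sequences.
Count = 6.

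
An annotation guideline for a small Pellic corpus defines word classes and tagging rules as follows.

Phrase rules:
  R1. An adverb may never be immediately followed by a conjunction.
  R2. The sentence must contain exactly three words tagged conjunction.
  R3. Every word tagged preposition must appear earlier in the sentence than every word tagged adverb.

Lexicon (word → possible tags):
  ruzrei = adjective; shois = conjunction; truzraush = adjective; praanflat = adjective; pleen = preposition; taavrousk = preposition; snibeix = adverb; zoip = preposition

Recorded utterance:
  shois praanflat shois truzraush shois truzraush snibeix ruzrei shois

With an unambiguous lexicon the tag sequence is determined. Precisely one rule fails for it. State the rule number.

2

Fixed tagging: conjunction adjective conjunction adjective conjunction adjective adverb adjective conjunction.
Checking each rule: R1 pass, R2 fail, R3 pass.
Only rule 2 fails.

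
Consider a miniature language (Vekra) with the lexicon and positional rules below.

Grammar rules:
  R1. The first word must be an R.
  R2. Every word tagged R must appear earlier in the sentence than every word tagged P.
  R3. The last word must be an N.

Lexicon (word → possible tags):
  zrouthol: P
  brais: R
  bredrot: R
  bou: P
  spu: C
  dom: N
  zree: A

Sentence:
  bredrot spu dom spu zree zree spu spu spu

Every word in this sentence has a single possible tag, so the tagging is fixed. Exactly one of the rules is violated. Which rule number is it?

3

Fixed tagging: R C N C A A C C C.
Rule check: R1 holds, R2 holds, R3 violated.
Only rule 3 fails.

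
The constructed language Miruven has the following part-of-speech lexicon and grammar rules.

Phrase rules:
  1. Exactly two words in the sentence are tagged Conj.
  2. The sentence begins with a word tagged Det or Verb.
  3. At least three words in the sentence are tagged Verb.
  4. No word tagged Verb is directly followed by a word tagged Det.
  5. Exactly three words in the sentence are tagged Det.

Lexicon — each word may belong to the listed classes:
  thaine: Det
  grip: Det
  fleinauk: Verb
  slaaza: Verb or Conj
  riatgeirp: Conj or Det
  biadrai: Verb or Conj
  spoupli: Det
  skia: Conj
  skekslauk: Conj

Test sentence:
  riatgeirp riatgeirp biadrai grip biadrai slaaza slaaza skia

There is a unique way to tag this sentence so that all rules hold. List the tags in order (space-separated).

Det Det Conj Det Verb Verb Verb Conj

Candidates per position — 1:riatgeirp {Conj,Det}; 2:riatgeirp {Conj,Det}; 3:biadrai {Verb,Conj}; 4:grip {Det}; 5:biadrai {Verb,Conj}; 6:slaaza {Verb,Conj}; 7:slaaza {Verb,Conj}; 8:skia {Conj}.
Position 1: tagging it Conj would leave rule 2 unsatisfiable, so it must be Det.
Position 2: tagging it Conj would leave rule 5 unsatisfiable, so it must be Det.
Position 3: tagging it Verb would leave rule 4 unsatisfiable, so it must be Conj.
Position 5: tagging it Conj would leave rule 1 unsatisfiable, so it must be Verb.
Position 6: tagging it Conj would leave rule 1 unsatisfiable, so it must be Verb.
Position 7: tagging it Conj would leave rule 1 unsatisfiable, so it must be Verb.
That leaves exactly one tagging: Det Det Conj Det Verb Verb Verb Conj.
Verifying each rule — rule 1 satisfied; rule 2 satisfied; rule 3 satisfied; rule 4 satisfied; rule 5 satisfied.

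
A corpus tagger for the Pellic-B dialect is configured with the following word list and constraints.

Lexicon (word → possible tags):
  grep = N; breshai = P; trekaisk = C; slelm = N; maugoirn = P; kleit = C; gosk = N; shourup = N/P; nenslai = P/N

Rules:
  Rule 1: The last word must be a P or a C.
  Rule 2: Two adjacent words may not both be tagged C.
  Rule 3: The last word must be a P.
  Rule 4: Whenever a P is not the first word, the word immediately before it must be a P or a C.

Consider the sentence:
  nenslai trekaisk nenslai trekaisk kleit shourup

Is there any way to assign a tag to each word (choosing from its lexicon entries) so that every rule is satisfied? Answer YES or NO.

NO

Candidates per position — 1:nenslai {P,N}; 2:trekaisk {C}; 3:nenslai {P,N}; 4:trekaisk {C}; 5:kleit {C}; 6:shourup {N,P}.
Rule 2 cannot be satisfied by any choice of tags from the lexicon.
So there is no consistent tagging.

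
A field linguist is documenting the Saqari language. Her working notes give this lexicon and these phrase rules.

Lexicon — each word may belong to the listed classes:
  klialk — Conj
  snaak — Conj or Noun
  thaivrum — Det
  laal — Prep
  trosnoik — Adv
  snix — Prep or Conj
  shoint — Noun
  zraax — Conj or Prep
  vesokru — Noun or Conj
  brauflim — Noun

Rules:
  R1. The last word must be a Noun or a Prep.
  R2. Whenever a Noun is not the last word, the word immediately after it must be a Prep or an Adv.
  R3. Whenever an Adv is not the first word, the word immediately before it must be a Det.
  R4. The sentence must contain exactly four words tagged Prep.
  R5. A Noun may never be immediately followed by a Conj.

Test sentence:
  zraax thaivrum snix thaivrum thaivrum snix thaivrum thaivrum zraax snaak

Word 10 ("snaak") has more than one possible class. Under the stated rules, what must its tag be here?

Candidates per position — 1:zraax {Conj,Prep}; 2:thaivrum {Det}; 3:snix {Prep,Conj}; 4:thaivrum {Det}; 5:thaivrum {Det}; 6:snix {Prep,Conj}; 7:thaivrum {Det}; 8:thaivrum {Det}; 9:zraax {Conj,Prep}; 10:snaak {Conj,Noun}.
Position 1: tagging it Conj would leave rule 4 unsatisfiable, so it must be Prep.
Position 3: tagging it Conj would leave rule 4 unsatisfiable, so it must be Prep.
Position 6: tagging it Conj would leave rule 4 unsatisfiable, so it must be Prep.
Position 9: tagging it Conj would leave rule 4 unsatisfiable, so it must be Prep.
Position 10: tagging it Conj would leave rule 1 unsatisfiable, so it must be Noun.
So the tagging must be: Prep Det Prep Det Det Prep Det Det Prep Noun.
Verifying each rule — rule 1 ok; rule 2 ok; rule 3 ok; rule 4 ok; rule 5 ok.

Noun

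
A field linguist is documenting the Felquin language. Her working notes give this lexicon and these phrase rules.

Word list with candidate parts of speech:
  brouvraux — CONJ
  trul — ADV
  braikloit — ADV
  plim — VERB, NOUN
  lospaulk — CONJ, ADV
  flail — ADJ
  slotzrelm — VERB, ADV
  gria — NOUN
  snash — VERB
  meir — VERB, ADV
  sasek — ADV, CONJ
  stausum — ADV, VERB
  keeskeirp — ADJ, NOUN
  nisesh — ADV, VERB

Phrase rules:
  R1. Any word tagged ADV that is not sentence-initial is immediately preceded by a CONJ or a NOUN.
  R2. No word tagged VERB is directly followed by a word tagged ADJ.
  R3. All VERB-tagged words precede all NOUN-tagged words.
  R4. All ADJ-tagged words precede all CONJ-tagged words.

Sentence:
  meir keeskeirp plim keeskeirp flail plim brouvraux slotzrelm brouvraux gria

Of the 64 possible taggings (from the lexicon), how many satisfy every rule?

Candidates per position — 1:meir {VERB,ADV}; 2:keeskeirp {ADJ,NOUN}; 3:plim {VERB,NOUN}; 4:keeskeirp {ADJ,NOUN}; 5:flail {ADJ}; 6:plim {VERB,NOUN}; 7:brouvraux {CONJ}; 8:slotzrelm {VERB,ADV}; 9:brouvraux {CONJ}; 10:gria {NOUN}.
There are 64 candidate sequences in total.
Checking each against the rules leaves 7 sequences.
Count = 7.

7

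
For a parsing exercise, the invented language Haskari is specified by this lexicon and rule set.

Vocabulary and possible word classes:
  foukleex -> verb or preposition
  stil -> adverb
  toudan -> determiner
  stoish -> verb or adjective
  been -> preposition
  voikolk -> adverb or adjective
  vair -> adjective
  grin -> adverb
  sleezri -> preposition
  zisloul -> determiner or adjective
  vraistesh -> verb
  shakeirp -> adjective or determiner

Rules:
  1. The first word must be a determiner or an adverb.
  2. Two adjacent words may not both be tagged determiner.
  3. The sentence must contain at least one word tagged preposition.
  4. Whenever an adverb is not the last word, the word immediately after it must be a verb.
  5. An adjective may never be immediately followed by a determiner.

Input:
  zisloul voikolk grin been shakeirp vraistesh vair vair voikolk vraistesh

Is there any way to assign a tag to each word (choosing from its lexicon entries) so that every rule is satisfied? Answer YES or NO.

Candidates per position — 1:zisloul {determiner,adjective}; 2:voikolk {adverb,adjective}; 3:grin {adverb}; 4:been {preposition}; 5:shakeirp {adjective,determiner}; 6:vraistesh {verb}; 7:vair {adjective}; 8:vair {adjective}; 9:voikolk {adverb,adjective}; 10:vraistesh {verb}.
Rule 4 cannot be satisfied by any choice of tags from the lexicon.
So there is no consistent tagging.

NO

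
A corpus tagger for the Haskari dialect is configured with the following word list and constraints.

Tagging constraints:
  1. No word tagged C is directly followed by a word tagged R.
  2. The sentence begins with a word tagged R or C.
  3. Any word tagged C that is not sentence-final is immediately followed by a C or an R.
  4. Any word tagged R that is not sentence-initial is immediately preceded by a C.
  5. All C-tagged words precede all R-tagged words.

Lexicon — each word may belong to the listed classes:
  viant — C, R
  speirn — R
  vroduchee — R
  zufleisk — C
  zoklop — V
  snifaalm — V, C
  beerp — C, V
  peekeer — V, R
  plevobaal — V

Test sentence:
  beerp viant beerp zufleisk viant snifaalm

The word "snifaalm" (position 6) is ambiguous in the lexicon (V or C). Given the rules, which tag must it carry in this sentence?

C

Candidates per position — 1:beerp {C,V}; 2:viant {C,R}; 3:beerp {C,V}; 4:zufleisk {C}; 5:viant {C,R}; 6:snifaalm {V,C}.
At position 1, choosing V makes rule 2 impossible to satisfy; hence C.
At position 2, choosing R makes rule 1 impossible to satisfy; hence C.
At position 3, choosing V makes rule 3 impossible to satisfy; hence C.
At position 5, choosing R makes rule 1 impossible to satisfy; hence C.
At position 6, choosing V makes rule 3 impossible to satisfy; hence C.
The unique satisfying tagging is: C C C C C C.
Checking: rule 1 satisfied; rule 2 satisfied; rule 3 satisfied; rule 4 satisfied; rule 5 satisfied.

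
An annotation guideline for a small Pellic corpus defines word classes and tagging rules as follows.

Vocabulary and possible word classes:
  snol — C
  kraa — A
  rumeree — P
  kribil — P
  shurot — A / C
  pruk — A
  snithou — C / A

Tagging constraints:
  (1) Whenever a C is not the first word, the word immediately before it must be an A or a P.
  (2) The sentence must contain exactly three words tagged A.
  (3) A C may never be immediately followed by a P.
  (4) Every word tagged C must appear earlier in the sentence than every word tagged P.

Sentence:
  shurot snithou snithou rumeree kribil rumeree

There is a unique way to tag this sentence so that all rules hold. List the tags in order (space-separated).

Candidates per position — 1:shurot {A,C}; 2:snithou {C,A}; 3:snithou {C,A}; 4:rumeree {P}; 5:kribil {P}; 6:rumeree {P}.
Position 1: C is ruled out by rule 2; that leaves A.
Position 2: C is ruled out by rule 2; that leaves A.
Position 3: C is ruled out by rule 2; that leaves A.
So the tagging must be: A A A P P P.
Verifying each rule — rule 1 holds; rule 2 holds; rule 3 holds; rule 4 holds.

A A A P P P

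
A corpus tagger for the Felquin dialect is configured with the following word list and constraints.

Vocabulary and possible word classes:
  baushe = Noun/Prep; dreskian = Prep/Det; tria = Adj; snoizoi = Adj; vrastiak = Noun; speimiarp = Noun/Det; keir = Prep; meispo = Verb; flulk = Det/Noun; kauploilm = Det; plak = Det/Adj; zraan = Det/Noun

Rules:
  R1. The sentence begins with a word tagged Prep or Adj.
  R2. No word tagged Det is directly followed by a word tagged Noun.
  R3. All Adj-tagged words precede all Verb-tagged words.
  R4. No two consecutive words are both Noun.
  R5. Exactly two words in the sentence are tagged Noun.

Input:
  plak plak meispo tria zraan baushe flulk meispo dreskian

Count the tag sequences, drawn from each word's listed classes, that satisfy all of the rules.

0

Candidates per position — 1:plak {Det,Adj}; 2:plak {Det,Adj}; 3:meispo {Verb}; 4:tria {Adj}; 5:zraan {Det,Noun}; 6:baushe {Noun,Prep}; 7:flulk {Det,Noun}; 8:meispo {Verb}; 9:dreskian {Prep,Det}.
There are 64 candidate sequences in total.
Rule 3 cannot be satisfied by any choice of tags from the lexicon.
So there is no consistent tagging.
Count = 0.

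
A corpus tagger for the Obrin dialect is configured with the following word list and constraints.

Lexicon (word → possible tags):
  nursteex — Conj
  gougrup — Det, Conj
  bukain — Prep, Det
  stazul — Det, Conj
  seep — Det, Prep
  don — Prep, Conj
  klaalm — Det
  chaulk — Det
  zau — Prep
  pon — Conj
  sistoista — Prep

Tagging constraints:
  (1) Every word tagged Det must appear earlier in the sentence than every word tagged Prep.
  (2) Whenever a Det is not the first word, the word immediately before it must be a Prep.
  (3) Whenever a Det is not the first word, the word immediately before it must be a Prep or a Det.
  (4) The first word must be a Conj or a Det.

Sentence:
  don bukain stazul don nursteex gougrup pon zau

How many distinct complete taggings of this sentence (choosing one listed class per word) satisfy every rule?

Candidates per position — 1:don {Prep,Conj}; 2:bukain {Prep,Det}; 3:stazul {Det,Conj}; 4:don {Prep,Conj}; 5:nursteex {Conj}; 6:gougrup {Det,Conj}; 7:pon {Conj}; 8:zau {Prep}.
There are 32 candidate sequences in total.
The sequences that satisfy every rule: Conj Prep Conj Prep Conj Conj Conj Prep; Conj Prep Conj Conj Conj Conj Conj Prep.
Count = 2.

2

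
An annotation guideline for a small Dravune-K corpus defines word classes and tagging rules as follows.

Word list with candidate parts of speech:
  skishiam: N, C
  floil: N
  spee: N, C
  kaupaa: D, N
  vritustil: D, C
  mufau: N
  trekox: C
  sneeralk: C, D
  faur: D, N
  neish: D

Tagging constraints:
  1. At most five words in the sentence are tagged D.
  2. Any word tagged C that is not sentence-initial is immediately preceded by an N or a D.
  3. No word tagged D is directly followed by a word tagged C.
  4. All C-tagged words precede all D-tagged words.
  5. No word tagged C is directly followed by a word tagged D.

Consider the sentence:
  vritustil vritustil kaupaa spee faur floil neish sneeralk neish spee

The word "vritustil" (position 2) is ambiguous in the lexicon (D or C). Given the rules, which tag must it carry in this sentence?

D

Candidates per position — 1:vritustil {D,C}; 2:vritustil {D,C}; 3:kaupaa {D,N}; 4:spee {N,C}; 5:faur {D,N}; 6:floil {N}; 7:neish {D}; 8:sneeralk {C,D}; 9:neish {D}; 10:spee {N,C}.
Position 8: C is ruled out by rule 3; that leaves D.
Position 10: C is ruled out by rule 3; that leaves N.
Position 2: the remaining choice is settled jointly with positions 1, 3, 4, 5 — only D at position 2 is part of a tagging that satisfies every rule.
The unique satisfying tagging is: D D N N N N D D D N.
Check: rule 1 satisfied; rule 2 satisfied; rule 3 satisfied; rule 4 satisfied; rule 5 satisfied.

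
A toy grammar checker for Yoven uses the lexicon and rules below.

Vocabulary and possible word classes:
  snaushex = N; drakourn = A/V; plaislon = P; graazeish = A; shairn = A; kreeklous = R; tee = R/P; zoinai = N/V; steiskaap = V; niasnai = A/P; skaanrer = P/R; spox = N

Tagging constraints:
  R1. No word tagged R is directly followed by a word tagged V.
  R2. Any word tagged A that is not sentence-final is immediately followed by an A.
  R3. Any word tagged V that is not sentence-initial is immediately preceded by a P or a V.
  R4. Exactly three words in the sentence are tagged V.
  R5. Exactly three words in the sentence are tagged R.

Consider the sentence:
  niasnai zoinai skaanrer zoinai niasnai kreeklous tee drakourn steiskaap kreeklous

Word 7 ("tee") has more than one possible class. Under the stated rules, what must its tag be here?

Candidates per position — 1:niasnai {A,P}; 2:zoinai {N,V}; 3:skaanrer {P,R}; 4:zoinai {N,V}; 5:niasnai {A,P}; 6:kreeklous {R}; 7:tee {R,P}; 8:drakourn {A,V}; 9:steiskaap {V}; 10:kreeklous {R}.
If word 1 were A, no tagging could satisfy rule 2; so word 1 is P.
If word 5 were A, no tagging could satisfy rule 2; so word 5 is P.
If word 7 were R, no tagging could satisfy rule 3; so word 7 is P.
If word 8 were A, no tagging could satisfy rule 2; so word 8 is V.
If word 3 were P, no tagging could satisfy rule 5; so word 3 is R.
If word 4 were V, no tagging could satisfy rule 1; so word 4 is N.
If word 2 were N, no tagging could satisfy rule 4; so word 2 is V.
The only consistent sequence is: P V R N P R P V V R.
Checking: rule 1 ok; rule 2 ok; rule 3 ok; rule 4 ok; rule 5 ok.

P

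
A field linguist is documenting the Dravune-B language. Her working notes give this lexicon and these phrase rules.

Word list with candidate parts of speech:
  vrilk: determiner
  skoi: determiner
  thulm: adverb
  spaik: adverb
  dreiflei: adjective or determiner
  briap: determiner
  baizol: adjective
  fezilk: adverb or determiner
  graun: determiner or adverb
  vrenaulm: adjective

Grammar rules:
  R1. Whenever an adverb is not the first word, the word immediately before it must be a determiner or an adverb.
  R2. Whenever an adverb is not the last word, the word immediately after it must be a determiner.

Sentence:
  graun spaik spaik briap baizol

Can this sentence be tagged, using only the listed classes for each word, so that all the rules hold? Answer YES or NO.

NO

Candidates per position — 1:graun {determiner,adverb}; 2:spaik {adverb}; 3:spaik {adverb}; 4:briap {determiner}; 5:baizol {adjective}.
Rule 2 cannot be satisfied by any choice of tags from the lexicon.
So there is no consistent tagging.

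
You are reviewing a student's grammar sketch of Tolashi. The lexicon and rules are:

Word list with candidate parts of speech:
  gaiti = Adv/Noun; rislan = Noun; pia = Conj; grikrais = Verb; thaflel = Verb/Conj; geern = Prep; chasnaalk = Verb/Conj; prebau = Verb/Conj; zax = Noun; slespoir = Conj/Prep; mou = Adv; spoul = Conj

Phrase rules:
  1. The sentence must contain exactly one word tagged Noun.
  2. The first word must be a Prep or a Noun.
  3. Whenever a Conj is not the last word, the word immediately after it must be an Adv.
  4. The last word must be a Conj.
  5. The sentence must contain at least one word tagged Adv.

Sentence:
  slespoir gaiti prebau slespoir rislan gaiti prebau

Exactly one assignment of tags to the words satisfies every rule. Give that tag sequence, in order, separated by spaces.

Prep Adv Verb Prep Noun Adv Conj

Candidates per position — 1:slespoir {Conj,Prep}; 2:gaiti {Adv,Noun}; 3:prebau {Verb,Conj}; 4:slespoir {Conj,Prep}; 5:rislan {Noun}; 6:gaiti {Adv,Noun}; 7:prebau {Verb,Conj}.
Word 1 cannot be Conj — rule 2 would then fail for every completion. It is Prep.
Word 2 cannot be Noun — rule 1 would then fail for every completion. It is Adv.
Word 3 cannot be Conj — rule 3 would then fail for every completion. It is Verb.
Word 4 cannot be Conj — rule 3 would then fail for every completion. It is Prep.
Word 6 cannot be Noun — rule 1 would then fail for every completion. It is Adv.
Word 7 cannot be Verb — rule 4 would then fail for every completion. It is Conj.
The only consistent sequence is: Prep Adv Verb Prep Noun Adv Conj.
Verifying each rule — rule 1 ✓; rule 2 ✓; rule 3 ✓; rule 4 ✓; rule 5 ✓.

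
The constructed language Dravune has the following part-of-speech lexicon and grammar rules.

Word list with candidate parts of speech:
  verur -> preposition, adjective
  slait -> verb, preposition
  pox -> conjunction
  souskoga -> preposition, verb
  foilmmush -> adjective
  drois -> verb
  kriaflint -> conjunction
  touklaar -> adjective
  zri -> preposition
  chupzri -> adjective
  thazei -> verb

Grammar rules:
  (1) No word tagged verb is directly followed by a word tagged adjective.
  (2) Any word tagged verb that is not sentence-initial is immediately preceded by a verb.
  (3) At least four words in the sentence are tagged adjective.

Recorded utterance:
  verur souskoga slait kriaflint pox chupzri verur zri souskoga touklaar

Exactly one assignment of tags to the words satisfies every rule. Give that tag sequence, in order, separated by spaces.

Candidates per position — 1:verur {preposition,adjective}; 2:souskoga {preposition,verb}; 3:slait {verb,preposition}; 4:kriaflint {conjunction}; 5:pox {conjunction}; 6:chupzri {adjective}; 7:verur {preposition,adjective}; 8:zri {preposition}; 9:souskoga {preposition,verb}; 10:touklaar {adjective}.
At position 1, choosing preposition makes rule 3 impossible to satisfy; hence adjective.
At position 2, choosing verb makes rule 2 impossible to satisfy; hence preposition.
At position 3, choosing verb makes rule 2 impossible to satisfy; hence preposition.
At position 7, choosing preposition makes rule 3 impossible to satisfy; hence adjective.
At position 9, choosing verb makes rule 1 impossible to satisfy; hence preposition.
So the tagging must be: adjective preposition preposition conjunction conjunction adjective adjective preposition preposition adjective.
Check: rule 1 ok; rule 2 ok; rule 3 ok.

adjective preposition preposition conjunction conjunction adjective adjective preposition preposition adjective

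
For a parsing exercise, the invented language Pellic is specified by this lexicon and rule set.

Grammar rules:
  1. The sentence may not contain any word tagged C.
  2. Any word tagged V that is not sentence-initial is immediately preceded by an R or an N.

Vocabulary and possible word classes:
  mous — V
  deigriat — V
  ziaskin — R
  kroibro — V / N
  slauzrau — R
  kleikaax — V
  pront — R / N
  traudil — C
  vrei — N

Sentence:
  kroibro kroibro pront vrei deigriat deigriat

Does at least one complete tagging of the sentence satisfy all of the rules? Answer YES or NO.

NO

Candidates per position — 1:kroibro {V,N}; 2:kroibro {V,N}; 3:pront {R,N}; 4:vrei {N}; 5:deigriat {V}; 6:deigriat {V}.
Rule 2 cannot be satisfied by any choice of tags from the lexicon.
So there is no consistent tagging.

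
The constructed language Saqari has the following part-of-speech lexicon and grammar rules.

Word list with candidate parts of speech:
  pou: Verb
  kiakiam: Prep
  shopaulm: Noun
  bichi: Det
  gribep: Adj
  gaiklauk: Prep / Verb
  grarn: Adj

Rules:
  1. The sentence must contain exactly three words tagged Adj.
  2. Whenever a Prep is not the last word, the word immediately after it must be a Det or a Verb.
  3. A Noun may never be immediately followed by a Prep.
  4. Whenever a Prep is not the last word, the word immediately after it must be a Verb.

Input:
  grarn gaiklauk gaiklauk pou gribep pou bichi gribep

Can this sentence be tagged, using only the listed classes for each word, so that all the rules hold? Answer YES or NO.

Candidates per position — 1:grarn {Adj}; 2:gaiklauk {Prep,Verb}; 3:gaiklauk {Prep,Verb}; 4:pou {Verb}; 5:gribep {Adj}; 6:pou {Verb}; 7:bichi {Det}; 8:gribep {Adj}.
One satisfying assignment: Adj Prep Verb Verb Adj Verb Det Adj.
Verifying each rule — rule 1 ✓; rule 2 ✓; rule 3 ✓; rule 4 ✓.

YES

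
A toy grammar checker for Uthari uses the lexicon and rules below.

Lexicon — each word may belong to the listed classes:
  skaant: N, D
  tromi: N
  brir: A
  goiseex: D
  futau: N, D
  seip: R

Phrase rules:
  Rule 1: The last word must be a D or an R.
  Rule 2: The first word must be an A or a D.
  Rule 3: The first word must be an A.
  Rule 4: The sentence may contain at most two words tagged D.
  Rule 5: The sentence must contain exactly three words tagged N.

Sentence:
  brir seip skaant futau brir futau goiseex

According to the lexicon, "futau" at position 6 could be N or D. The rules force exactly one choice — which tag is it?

Candidates per position — 1:brir {A}; 2:seip {R}; 3:skaant {N,D}; 4:futau {N,D}; 5:brir {A}; 6:futau {N,D}; 7:goiseex {D}.
If word 3 were D, no tagging could satisfy rule 5; so word 3 is N.
If word 4 were D, no tagging could satisfy rule 5; so word 4 is N.
If word 6 were D, no tagging could satisfy rule 5; so word 6 is N.
The unique satisfying tagging is: A R N N A N D.
Verifying each rule — rule 1 ✓; rule 2 ✓; rule 3 ✓; rule 4 ✓; rule 5 ✓.

N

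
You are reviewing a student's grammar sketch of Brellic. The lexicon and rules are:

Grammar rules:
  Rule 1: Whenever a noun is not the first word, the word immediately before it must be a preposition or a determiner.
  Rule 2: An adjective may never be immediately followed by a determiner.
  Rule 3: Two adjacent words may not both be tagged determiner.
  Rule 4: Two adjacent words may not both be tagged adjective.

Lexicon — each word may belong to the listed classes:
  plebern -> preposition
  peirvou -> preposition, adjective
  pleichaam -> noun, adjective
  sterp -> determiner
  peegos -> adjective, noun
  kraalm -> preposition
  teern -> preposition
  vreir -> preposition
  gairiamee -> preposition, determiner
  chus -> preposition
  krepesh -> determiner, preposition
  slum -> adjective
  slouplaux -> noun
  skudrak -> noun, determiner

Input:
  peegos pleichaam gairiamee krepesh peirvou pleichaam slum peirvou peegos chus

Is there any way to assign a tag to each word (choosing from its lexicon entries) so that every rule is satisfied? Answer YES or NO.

YES

Candidates per position — 1:peegos {adjective,noun}; 2:pleichaam {noun,adjective}; 3:gairiamee {preposition,determiner}; 4:krepesh {determiner,preposition}; 5:peirvou {preposition,adjective}; 6:pleichaam {noun,adjective}; 7:slum {adjective}; 8:peirvou {preposition,adjective}; 9:peegos {adjective,noun}; 10:chus {preposition}.
One satisfying assignment: noun adjective preposition preposition preposition noun adjective preposition noun preposition.
Rule-by-rule: rule 1 holds; rule 2 holds; rule 3 holds; rule 4 holds.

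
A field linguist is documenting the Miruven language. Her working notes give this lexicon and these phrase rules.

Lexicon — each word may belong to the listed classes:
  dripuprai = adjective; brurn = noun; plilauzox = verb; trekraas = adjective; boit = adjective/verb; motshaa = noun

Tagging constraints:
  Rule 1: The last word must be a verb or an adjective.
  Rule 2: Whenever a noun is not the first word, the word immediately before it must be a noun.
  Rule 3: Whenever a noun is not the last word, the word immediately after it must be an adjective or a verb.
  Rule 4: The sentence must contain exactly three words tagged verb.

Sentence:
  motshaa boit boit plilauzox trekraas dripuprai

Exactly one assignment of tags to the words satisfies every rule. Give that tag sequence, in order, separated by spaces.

Candidates per position — 1:motshaa {noun}; 2:boit {adjective,verb}; 3:boit {adjective,verb}; 4:plilauzox {verb}; 5:trekraas {adjective}; 6:dripuprai {adjective}.
Position 2: adjective is ruled out by rule 4; that leaves verb.
Position 3: adjective is ruled out by rule 4; that leaves verb.
The unique satisfying tagging is: noun verb verb verb adjective adjective.
Checking: rule 1 ok; rule 2 ok; rule 3 ok; rule 4 ok.

noun verb verb verb adjective adjective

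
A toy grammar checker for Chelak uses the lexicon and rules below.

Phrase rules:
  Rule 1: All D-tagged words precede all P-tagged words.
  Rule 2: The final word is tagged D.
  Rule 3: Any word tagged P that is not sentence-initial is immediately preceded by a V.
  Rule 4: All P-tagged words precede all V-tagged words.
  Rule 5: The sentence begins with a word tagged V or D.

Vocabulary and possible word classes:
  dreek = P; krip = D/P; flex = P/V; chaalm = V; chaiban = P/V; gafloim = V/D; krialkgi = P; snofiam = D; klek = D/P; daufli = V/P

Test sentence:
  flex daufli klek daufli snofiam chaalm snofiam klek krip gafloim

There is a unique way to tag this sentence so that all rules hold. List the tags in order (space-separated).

V V D V D V D D D D

Candidates per position — 1:flex {P,V}; 2:daufli {V,P}; 3:klek {D,P}; 4:daufli {V,P}; 5:snofiam {D}; 6:chaalm {V}; 7:snofiam {D}; 8:klek {D,P}; 9:krip {D,P}; 10:gafloim {V,D}.
At position 1, choosing P makes rule 1 impossible to satisfy; hence V.
At position 2, choosing P makes rule 1 impossible to satisfy; hence V.
At position 3, choosing P makes rule 1 impossible to satisfy; hence D.
At position 4, choosing P makes rule 1 impossible to satisfy; hence V.
At position 8, choosing P makes rule 3 impossible to satisfy; hence D.
At position 9, choosing P makes rule 3 impossible to satisfy; hence D.
At position 10, choosing V makes rule 2 impossible to satisfy; hence D.
The unique satisfying tagging is: V V D V D V D D D D.
Checking: rule 1 satisfied; rule 2 satisfied; rule 3 satisfied; rule 4 satisfied; rule 5 satisfied.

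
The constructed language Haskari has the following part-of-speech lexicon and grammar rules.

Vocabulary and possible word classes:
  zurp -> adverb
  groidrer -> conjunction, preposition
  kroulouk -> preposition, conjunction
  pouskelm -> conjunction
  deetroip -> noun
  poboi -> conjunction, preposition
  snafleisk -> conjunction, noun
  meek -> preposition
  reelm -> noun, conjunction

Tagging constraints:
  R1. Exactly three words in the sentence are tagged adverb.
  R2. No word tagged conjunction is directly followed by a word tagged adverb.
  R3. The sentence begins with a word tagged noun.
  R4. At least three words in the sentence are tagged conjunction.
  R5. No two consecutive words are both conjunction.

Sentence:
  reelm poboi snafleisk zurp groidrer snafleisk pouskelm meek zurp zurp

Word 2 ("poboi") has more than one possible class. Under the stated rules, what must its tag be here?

Candidates per position — 1:reelm {noun,conjunction}; 2:poboi {conjunction,preposition}; 3:snafleisk {conjunction,noun}; 4:zurp {adverb}; 5:groidrer {conjunction,preposition}; 6:snafleisk {conjunction,noun}; 7:pouskelm {conjunction}; 8:meek {preposition}; 9:zurp {adverb}; 10:zurp {adverb}.
Word 1 cannot be conjunction — rule 3 would then fail for every completion. It is noun.
Word 3 cannot be conjunction — rule 2 would then fail for every completion. It is noun.
Word 6 cannot be conjunction — rule 5 would then fail for every completion. It is noun.
Word 2 cannot be preposition — rule 4 would then fail for every completion. It is conjunction.
Word 5 cannot be preposition — rule 4 would then fail for every completion. It is conjunction.
That leaves exactly one tagging: noun conjunction noun adverb conjunction noun conjunction preposition adverb adverb.
Checking: rule 1 ok; rule 2 ok; rule 3 ok; rule 4 ok; rule 5 ok.

conjunction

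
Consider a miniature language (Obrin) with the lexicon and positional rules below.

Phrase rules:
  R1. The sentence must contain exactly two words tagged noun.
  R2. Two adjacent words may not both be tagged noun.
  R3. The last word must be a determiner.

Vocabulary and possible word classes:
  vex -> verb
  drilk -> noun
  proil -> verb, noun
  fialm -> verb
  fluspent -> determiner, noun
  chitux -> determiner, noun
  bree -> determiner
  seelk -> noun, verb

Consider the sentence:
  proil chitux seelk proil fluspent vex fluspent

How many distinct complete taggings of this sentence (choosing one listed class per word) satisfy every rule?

Candidates per position — 1:proil {verb,noun}; 2:chitux {determiner,noun}; 3:seelk {noun,verb}; 4:proil {verb,noun}; 5:fluspent {determiner,noun}; 6:vex {verb}; 7:fluspent {determiner,noun}.
There are 64 candidate sequences in total.
Checking each against the rules leaves 6 sequences.
Count = 6.

6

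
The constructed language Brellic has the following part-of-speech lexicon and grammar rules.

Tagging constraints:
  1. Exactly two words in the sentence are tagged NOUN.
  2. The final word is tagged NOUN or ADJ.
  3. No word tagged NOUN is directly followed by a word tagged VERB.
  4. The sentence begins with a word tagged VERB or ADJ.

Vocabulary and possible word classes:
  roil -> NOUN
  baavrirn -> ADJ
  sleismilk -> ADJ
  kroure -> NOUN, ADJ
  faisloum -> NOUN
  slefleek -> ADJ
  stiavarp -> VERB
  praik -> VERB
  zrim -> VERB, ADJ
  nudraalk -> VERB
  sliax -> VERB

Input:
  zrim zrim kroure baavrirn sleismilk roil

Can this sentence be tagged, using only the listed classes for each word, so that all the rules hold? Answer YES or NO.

YES

Candidates per position — 1:zrim {VERB,ADJ}; 2:zrim {VERB,ADJ}; 3:kroure {NOUN,ADJ}; 4:baavrirn {ADJ}; 5:sleismilk {ADJ}; 6:roil {NOUN}.
One satisfying assignment: VERB VERB NOUN ADJ ADJ NOUN.
Rule-by-rule: rule 1 holds; rule 2 holds; rule 3 holds; rule 4 holds.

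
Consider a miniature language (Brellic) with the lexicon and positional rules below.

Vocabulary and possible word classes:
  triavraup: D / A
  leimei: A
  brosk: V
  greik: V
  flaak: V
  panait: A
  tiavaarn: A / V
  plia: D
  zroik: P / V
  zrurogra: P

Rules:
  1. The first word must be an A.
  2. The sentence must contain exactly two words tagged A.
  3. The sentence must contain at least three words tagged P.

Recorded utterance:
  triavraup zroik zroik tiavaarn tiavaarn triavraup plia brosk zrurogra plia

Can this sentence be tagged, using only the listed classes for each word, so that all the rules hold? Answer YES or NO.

Candidates per position — 1:triavraup {D,A}; 2:zroik {P,V}; 3:zroik {P,V}; 4:tiavaarn {A,V}; 5:tiavaarn {A,V}; 6:triavraup {D,A}; 7:plia {D}; 8:brosk {V}; 9:zrurogra {P}; 10:plia {D}.
One satisfying assignment: A P P V A D D V P D.
Verifying each rule — rule 1 satisfied; rule 2 satisfied; rule 3 satisfied.

YES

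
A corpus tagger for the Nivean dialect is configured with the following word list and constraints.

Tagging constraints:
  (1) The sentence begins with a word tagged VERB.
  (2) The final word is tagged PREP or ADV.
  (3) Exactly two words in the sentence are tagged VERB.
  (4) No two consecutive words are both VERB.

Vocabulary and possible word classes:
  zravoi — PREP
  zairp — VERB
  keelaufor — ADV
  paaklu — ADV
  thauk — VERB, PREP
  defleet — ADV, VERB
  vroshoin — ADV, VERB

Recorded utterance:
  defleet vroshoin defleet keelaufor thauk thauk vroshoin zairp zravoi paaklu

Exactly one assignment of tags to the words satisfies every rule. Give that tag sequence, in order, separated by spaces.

VERB ADV ADV ADV PREP PREP ADV VERB PREP ADV

Candidates per position — 1:defleet {ADV,VERB}; 2:vroshoin {ADV,VERB}; 3:defleet {ADV,VERB}; 4:keelaufor {ADV}; 5:thauk {VERB,PREP}; 6:thauk {VERB,PREP}; 7:vroshoin {ADV,VERB}; 8:zairp {VERB}; 9:zravoi {PREP}; 10:paaklu {ADV}.
Word 1 cannot be ADV — rule 1 would then fail for every completion. It is VERB.
Word 2 cannot be VERB — rule 3 would then fail for every completion. It is ADV.
Word 3 cannot be VERB — rule 3 would then fail for every completion. It is ADV.
Word 5 cannot be VERB — rule 3 would then fail for every completion. It is PREP.
Word 6 cannot be VERB — rule 3 would then fail for every completion. It is PREP.
Word 7 cannot be VERB — rule 3 would then fail for every completion. It is ADV.
So the tagging must be: VERB ADV ADV ADV PREP PREP ADV VERB PREP ADV.
Verifying each rule — rule 1 ✓; rule 2 ✓; rule 3 ✓; rule 4 ✓.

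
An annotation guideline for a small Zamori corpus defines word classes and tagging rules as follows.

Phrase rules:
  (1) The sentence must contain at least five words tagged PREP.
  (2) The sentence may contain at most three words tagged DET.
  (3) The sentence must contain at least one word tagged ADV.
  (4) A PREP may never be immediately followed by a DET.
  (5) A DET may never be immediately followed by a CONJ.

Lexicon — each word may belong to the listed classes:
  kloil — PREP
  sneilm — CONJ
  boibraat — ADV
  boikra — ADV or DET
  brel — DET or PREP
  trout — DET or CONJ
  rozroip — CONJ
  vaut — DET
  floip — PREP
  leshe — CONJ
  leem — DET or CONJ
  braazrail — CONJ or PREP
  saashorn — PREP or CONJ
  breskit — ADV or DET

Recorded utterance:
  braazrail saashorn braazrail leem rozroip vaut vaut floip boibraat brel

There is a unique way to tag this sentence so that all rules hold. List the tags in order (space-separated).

Candidates per position — 1:braazrail {CONJ,PREP}; 2:saashorn {PREP,CONJ}; 3:braazrail {CONJ,PREP}; 4:leem {DET,CONJ}; 5:rozroip {CONJ}; 6:vaut {DET}; 7:vaut {DET}; 8:floip {PREP}; 9:boibraat {ADV}; 10:brel {DET,PREP}.
Position 1: CONJ is ruled out by rule 1; that leaves PREP.
Position 2: CONJ is ruled out by rule 1; that leaves PREP.
Position 3: CONJ is ruled out by rule 1; that leaves PREP.
Position 4: DET is ruled out by rule 4; that leaves CONJ.
Position 10: DET is ruled out by rule 1; that leaves PREP.
So the tagging must be: PREP PREP PREP CONJ CONJ DET DET PREP ADV PREP.
Checking: rule 1 satisfied; rule 2 satisfied; rule 3 satisfied; rule 4 satisfied; rule 5 satisfied.

PREP PREP PREP CONJ CONJ DET DET PREP ADV PREP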